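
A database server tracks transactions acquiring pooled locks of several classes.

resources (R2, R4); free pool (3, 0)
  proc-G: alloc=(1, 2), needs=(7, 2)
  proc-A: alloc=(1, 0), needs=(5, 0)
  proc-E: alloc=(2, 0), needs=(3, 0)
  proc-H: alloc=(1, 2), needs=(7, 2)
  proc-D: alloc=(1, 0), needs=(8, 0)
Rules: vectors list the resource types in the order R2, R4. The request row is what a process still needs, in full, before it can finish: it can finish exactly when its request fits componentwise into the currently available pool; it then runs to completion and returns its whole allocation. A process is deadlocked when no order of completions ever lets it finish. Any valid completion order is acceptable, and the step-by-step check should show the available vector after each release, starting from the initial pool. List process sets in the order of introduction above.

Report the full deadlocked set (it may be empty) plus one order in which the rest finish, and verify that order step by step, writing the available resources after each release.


The deadlocked set is proc-G, proc-H and proc-D.
Key observation: proc-E, proc-A can finish, but then (6, 0) is all there is, and the blocked group's R2 demands exceed it.
One completion order for the rest: proc-E, proc-A. Walking it through:
  pool = (3, 0)
  proc-E: need (3, 0) fits (3, 0); releases (2, 0), pool now (5, 0)
  proc-A: need (5, 0) fits (5, 0); releases (1, 0), pool now (6, 0)
The stuck group stays short no matter what:
  proc-G cannot run: need (7, 2) vs free (6, 0) (insufficient R2 and R4)
  proc-H cannot run: need (7, 2) vs free (6, 0) (insufficient R2 and R4)
  proc-D cannot run: need (8, 0) vs free (6, 0) (insufficient R2)


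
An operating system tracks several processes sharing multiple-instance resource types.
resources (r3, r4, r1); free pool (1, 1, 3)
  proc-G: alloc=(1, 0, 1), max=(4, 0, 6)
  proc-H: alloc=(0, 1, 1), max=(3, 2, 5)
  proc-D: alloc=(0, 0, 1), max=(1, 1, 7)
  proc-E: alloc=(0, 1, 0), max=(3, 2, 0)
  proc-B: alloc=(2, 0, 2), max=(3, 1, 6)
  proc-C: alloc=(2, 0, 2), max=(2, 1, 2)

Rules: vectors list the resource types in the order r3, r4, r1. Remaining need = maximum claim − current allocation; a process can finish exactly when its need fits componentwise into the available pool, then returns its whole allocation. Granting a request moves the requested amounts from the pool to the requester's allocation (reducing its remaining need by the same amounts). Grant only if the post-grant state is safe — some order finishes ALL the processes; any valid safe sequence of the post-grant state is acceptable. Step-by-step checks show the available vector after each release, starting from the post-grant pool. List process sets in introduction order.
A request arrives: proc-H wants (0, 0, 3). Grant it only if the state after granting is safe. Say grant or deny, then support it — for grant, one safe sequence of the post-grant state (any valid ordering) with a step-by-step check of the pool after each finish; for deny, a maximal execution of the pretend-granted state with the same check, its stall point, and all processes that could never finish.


GRANT — the state after the grant stays safe, e.g. via proc-C, proc-E, proc-H, proc-G, proc-D, proc-B.
Key observation: post-grant, (1, 1, 0) remains, and an order beginning with proc-C completes everyone.
Check on the post-grant state, step by step:
  pool = (1, 1, 0)
  proc-C: need (0, 1, 0) fits (1, 1, 0); releases (2, 0, 2), pool now (3, 1, 2)
  proc-E: need (3, 1, 0) fits (3, 1, 2); releases (0, 1, 0), pool now (3, 2, 2)
  proc-H: need (3, 1, 1) fits (3, 2, 2); releases (0, 1, 4), pool now (3, 3, 6)
  proc-G: need (3, 0, 5) fits (3, 3, 6); releases (1, 0, 1), pool now (4, 3, 7)
  proc-D: need (1, 1, 6) fits (4, 3, 7); releases (0, 0, 1), pool now (4, 3, 8)
  proc-B: need (1, 1, 4) fits (4, 3, 8); releases (2, 0, 2), pool now (6, 3, 10)


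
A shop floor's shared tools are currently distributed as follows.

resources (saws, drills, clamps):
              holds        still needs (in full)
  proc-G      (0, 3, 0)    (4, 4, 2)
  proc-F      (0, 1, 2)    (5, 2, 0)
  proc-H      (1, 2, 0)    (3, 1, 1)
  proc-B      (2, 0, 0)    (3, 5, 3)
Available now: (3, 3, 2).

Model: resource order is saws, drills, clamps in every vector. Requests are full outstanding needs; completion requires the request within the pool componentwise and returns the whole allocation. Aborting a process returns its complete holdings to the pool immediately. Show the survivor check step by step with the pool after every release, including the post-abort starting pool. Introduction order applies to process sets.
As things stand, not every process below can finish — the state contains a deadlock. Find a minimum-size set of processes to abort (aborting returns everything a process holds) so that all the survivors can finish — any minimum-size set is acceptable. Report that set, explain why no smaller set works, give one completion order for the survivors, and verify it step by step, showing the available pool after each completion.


The answer: abort proc-F.
Key observation: proc-B could never have finished before the abort; with (0, 1, 2) returned by proc-F, it fits at step 2.
No smaller set exists: with zero aborts the deadlock remains.
One survivor order: proc-H, proc-B, proc-G. Check, step by step (post-abort pool first):
  pool = (3, 4, 4)
  proc-H: need (3, 1, 1) fits (3, 4, 4); releases (1, 2, 0), pool now (4, 6, 4)
  proc-B: need (3, 5, 3) fits (4, 6, 4); releases (2, 0, 0), pool now (6, 6, 4)
  proc-G: need (4, 4, 2) fits (6, 6, 4); releases (0, 3, 0), pool now (6, 9, 4)


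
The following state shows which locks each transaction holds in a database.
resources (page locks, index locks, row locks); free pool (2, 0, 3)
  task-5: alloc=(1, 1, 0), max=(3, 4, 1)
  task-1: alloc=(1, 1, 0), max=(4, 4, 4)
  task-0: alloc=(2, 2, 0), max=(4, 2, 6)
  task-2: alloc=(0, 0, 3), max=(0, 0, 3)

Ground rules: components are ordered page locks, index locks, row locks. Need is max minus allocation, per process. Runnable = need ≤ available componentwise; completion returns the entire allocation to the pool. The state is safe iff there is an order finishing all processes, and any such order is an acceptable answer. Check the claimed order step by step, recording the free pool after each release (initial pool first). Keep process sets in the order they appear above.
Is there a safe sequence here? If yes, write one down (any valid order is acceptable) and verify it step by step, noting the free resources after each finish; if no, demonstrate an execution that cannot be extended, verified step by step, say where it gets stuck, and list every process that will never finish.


UNSAFE.
Key observation: after task-2, task-0 complete, (4, 2, 6) is the best the pool ever gets, yet each leftover process wants more index locks.
A maximal execution: task-2, task-0 — then nothing else fits. Verifying each step:
  pool = (2, 0, 3)
  task-2: need (0, 0, 0) fits (2, 0, 3); releases (0, 0, 3), pool now (2, 0, 6)
  task-0: need (2, 0, 6) fits (2, 0, 6); releases (2, 2, 0), pool now (4, 2, 6)
  task-5 still needs (2, 3, 1) but only (4, 2, 6) is free — short on index locks
  task-1 still needs (3, 3, 4) but only (4, 2, 6) is free — short on index locks
Permanently blocked: task-5 and task-1.


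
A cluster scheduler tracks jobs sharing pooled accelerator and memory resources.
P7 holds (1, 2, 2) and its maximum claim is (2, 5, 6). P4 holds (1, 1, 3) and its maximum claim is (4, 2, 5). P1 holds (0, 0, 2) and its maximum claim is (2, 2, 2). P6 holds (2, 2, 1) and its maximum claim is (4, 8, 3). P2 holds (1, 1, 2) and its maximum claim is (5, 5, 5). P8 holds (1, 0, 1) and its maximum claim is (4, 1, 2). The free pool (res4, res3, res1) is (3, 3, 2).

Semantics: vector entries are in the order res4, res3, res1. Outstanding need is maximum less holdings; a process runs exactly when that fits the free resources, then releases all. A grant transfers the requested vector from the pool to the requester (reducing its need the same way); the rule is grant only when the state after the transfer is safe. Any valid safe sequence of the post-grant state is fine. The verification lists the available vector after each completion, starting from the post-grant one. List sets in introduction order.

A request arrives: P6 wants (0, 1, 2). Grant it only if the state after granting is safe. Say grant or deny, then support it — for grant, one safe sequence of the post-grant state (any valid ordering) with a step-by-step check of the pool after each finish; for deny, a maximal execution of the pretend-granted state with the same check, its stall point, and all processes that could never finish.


GRANT. The post-grant state is safe; one safe sequence: P1, P4, P7, P6, P2, P8.
Key observation: even at the reduced pool (3, 2, 0), P1 fits immediately, so safety survives the grant.
Step-by-step check of the post-grant state:
  pool = (3, 2, 0)
  P1 needs (2, 2, 0) <= (3, 2, 0) -> finishes; pool += (0, 0, 2) = (3, 2, 2)
  P4 needs (3, 1, 2) <= (3, 2, 2) -> finishes; pool += (1, 1, 3) = (4, 3, 5)
  P7 needs (1, 3, 4) <= (4, 3, 5) -> finishes; pool += (1, 2, 2) = (5, 5, 7)
  P6 needs (2, 5, 0) <= (5, 5, 7) -> finishes; pool += (2, 3, 3) = (7, 8, 10)
  P2 needs (4, 4, 3) <= (7, 8, 10) -> finishes; pool += (1, 1, 2) = (8, 9, 12)
  P8 needs (3, 1, 1) <= (8, 9, 12) -> finishes; pool += (1, 0, 1) = (9, 9, 13)


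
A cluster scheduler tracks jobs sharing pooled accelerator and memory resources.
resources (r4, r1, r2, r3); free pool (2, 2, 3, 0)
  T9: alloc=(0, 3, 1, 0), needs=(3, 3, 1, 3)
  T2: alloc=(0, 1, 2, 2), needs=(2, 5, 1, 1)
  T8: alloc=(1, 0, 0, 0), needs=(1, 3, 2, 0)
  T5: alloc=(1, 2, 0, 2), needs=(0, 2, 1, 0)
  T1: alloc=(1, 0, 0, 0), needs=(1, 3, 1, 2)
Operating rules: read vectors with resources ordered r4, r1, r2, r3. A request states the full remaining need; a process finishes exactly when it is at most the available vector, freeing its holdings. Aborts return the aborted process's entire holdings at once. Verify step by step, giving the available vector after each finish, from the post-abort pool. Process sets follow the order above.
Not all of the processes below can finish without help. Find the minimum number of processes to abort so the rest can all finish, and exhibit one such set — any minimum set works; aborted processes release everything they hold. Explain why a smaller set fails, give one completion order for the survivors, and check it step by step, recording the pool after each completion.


Minimum abort set: T2.
Key observation: the deadlocked T9 becomes finishable only because T2 released (0, 1, 2, 2); it completes at step 4 below.
Why nothing smaller works: aborting no one leaves the state deadlocked as given.
One survivor order: T5, T1, T8, T9. Check, step by step (post-abort pool first):
  pool = (2, 3, 5, 2)
  run T5 (needs (0, 2, 1, 0), free (2, 3, 5, 2)); after release of (1, 2, 0, 2) the pool is (3, 5, 5, 4)
  run T1 (needs (1, 3, 1, 2), free (3, 5, 5, 4)); after release of (1, 0, 0, 0) the pool is (4, 5, 5, 4)
  run T8 (needs (1, 3, 2, 0), free (4, 5, 5, 4)); after release of (1, 0, 0, 0) the pool is (5, 5, 5, 4)
  run T9 (needs (3, 3, 1, 3), free (5, 5, 5, 4)); after release of (0, 3, 1, 0) the pool is (5, 8, 6, 4)


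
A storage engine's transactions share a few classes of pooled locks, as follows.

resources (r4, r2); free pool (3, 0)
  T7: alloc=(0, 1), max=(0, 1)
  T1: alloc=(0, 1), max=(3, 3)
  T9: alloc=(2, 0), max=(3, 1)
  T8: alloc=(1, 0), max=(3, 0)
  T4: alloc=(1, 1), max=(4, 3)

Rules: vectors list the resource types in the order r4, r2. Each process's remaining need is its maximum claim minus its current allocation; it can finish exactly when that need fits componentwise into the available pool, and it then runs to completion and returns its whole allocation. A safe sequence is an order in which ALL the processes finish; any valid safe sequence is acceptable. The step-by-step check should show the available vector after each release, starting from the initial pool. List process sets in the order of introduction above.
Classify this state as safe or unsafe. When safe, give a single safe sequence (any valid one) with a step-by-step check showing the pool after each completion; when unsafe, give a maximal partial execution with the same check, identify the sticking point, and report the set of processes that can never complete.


The state is UNSAFE.
Key observation: no order helps: past T7, T8, T9, the free pool tops out at (6, 1), below what each blocked process needs in r2.
A maximal execution: T7, T8, T9 — then nothing else fits. Walking it through:
  pool = (3, 0)
  run T7 (needs (0, 0), free (3, 0)); after release of (0, 1) the pool is (3, 1)
  run T8 (needs (2, 0), free (3, 1)); after release of (1, 0) the pool is (4, 1)
  run T9 (needs (1, 1), free (4, 1)); after release of (2, 0) the pool is (6, 1)
  blocked: T1 wants (3, 2), pool (6, 1) — not enough r2
  blocked: T4 wants (3, 2), pool (6, 1) — not enough r2
Never able to finish: T1 and T4.


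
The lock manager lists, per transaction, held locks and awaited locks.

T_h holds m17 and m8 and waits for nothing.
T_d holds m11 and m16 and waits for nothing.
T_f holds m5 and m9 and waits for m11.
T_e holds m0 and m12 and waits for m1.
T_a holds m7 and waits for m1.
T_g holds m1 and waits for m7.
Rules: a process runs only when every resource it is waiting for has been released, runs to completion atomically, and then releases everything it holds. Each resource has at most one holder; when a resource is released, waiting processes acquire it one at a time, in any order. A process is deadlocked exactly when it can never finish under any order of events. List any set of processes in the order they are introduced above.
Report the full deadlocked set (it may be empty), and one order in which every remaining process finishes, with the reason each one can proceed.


The deadlocked set is T_e, T_a and T_g.
Key observation: the wait chain closes on itself along T_g -> T_a -> T_g; T_e waits into the deadlock from upstream.
The rest can finish in the order T_d, T_h, T_f.
Check, step by step:
  T_d: no waits; runs immediately, freeing m11 and m16
  T_h: no waits; runs immediately, freeing m17 and m8
  run T_f (all its waits — m11 — are resolved); releases m5 and m9


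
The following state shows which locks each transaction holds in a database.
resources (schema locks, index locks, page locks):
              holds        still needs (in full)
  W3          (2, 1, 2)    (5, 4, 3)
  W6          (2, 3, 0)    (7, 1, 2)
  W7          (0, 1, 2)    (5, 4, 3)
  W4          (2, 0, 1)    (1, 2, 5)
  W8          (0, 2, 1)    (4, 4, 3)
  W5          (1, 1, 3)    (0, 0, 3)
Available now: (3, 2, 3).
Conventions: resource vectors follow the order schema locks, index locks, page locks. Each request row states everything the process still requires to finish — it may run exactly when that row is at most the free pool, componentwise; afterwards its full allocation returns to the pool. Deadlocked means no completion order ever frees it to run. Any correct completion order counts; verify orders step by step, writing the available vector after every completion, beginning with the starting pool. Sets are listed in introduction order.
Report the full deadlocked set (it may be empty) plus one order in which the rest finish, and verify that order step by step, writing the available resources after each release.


Deadlocked: W3, W6, W7 and W8.
Key observation: after W5, W4 the pool peaks at (6, 3, 7), and each blocked process is short somewhere: W3 on index locks; W6 on schema locks; W7 on index locks; W8 on index locks.
One completion order for the rest: W5, W4. Verifying each step:
  pool = (3, 2, 3)
  W5: need (0, 0, 3) fits (3, 2, 3); releases (1, 1, 3), pool now (4, 3, 6)
  W4: need (1, 2, 5) fits (4, 3, 6); releases (2, 0, 1), pool now (6, 3, 7)
The stuck group stays short no matter what:
  W3 still needs (5, 4, 3) but only (6, 3, 7) is free — short on index locks
  W6 still needs (7, 1, 2) but only (6, 3, 7) is free — short on schema locks
  W7 still needs (5, 4, 3) but only (6, 3, 7) is free — short on index locks
  W8 still needs (4, 4, 3) but only (6, 3, 7) is free — short on index locks


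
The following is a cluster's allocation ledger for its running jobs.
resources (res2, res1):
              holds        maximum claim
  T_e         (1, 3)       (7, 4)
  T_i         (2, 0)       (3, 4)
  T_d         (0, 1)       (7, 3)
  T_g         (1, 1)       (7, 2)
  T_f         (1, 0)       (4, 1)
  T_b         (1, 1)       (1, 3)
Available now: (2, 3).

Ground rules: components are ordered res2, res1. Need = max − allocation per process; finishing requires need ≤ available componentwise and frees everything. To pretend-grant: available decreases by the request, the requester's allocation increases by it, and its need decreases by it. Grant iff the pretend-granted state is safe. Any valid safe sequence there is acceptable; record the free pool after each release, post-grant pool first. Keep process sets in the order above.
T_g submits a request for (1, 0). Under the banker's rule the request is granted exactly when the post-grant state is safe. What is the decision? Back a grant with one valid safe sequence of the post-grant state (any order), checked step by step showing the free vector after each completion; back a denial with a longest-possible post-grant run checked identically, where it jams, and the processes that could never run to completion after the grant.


GRANT: granting preserves safety; a valid post-grant sequence is T_b, T_i, T_f, T_g, T_e, T_d.
Key observation: after the grant the pool drops to (1, 3), which still lets T_b finish first and unwind the rest.
Check on the post-grant state, step by step:
  pool = (1, 3)
  T_b: need (0, 2) fits (1, 3); releases (1, 1), pool now (2, 4)
  T_i: need (1, 4) fits (2, 4); releases (2, 0), pool now (4, 4)
  T_f: need (3, 1) fits (4, 4); releases (1, 0), pool now (5, 4)
  T_g: need (5, 1) fits (5, 4); releases (2, 1), pool now (7, 5)
  T_e: need (6, 1) fits (7, 5); releases (1, 3), pool now (8, 8)
  T_d: need (7, 2) fits (8, 8); releases (0, 1), pool now (8, 9)


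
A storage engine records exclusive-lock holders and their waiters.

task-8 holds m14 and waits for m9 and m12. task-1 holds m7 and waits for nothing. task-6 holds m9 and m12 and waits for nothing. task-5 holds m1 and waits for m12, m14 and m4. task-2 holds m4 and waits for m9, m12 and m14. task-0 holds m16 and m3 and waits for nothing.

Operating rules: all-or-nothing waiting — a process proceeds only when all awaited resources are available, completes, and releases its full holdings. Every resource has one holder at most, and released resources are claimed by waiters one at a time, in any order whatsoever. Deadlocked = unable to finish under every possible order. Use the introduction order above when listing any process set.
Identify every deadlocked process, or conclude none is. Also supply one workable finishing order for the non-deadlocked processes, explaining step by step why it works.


No process is deadlocked.
Key observation: the wait graph is acyclic; completion cascades from the unblocked processes through everyone else.
One completion order for the rest: task-6, task-8, task-2, task-1, task-5, task-0.
Check, step by step:
  task-6: no waits; runs immediately, freeing m9 and m12
  run task-8 (all its waits — m9 and m12 — are resolved); releases m14
  run task-2 (all its waits — m9, m12 and m14 — are resolved); releases m4
  task-1: no waits; runs immediately, freeing m7
  run task-5 (all its waits — m12, m14 and m4 — are resolved); releases m1
  task-0: no waits; runs immediately, freeing m16 and m3


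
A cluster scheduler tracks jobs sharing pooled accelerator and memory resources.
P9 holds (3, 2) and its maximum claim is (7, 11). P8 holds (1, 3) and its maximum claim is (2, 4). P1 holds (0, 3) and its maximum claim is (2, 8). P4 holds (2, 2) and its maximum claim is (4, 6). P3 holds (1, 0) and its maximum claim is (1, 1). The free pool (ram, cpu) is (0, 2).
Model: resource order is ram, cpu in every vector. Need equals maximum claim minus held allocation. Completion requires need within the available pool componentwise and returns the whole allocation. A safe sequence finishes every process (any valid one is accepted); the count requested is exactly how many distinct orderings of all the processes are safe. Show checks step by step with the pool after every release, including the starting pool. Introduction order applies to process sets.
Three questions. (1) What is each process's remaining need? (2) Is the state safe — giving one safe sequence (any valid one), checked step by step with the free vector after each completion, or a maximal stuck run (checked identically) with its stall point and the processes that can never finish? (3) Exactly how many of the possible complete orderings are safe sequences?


(1) Need matrix, components ordered ram, cpu:
  P9: (4, 9)
  P8: (1, 1)
  P1: (2, 5)
  P4: (2, 4)
  P3: (0, 1)
(2) SAFE, for example via the order P3, P8, P1, P4, P9.
Key observation: the first exact fit in this order is P8 — it needs (1, 1) with (1, 2) free, meeting a requested resource to the last unit.
Step-by-step check:
  pool = (0, 2)
  run P3 (needs (0, 1), free (0, 2)); after release of (1, 0) the pool is (1, 2)
  run P8 (needs (1, 1), free (1, 2)); after release of (1, 3) the pool is (2, 5)
  run P1 (needs (2, 5), free (2, 5)); after release of (0, 3) the pool is (2, 8)
  run P4 (needs (2, 4), free (2, 8)); after release of (2, 2) the pool is (4, 10)
  run P9 (needs (4, 9), free (4, 10)); after release of (3, 2) the pool is (7, 12)
(3) Precisely 2 of the possible complete orderings are safe sequences.


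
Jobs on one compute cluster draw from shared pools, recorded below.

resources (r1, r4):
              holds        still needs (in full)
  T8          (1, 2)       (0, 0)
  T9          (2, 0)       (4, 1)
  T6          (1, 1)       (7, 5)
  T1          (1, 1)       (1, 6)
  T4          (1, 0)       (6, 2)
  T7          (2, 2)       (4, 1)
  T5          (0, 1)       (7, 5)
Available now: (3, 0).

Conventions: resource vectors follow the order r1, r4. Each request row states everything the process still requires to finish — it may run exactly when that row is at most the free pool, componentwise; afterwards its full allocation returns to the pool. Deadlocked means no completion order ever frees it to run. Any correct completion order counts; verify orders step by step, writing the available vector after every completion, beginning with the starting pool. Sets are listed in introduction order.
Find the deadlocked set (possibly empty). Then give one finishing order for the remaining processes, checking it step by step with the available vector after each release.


Deadlocked set: T6, T1 and T5.
Key observation: the pool after T8, T9, T7, T4 is (9, 4); every surviving request exceeds it in r4, so progress ends there.
The rest can finish in the order T8, T9, T7, T4. Step-by-step check:
  pool = (3, 0)
  run T8 (needs (0, 0), free (3, 0)); after release of (1, 2) the pool is (4, 2)
  run T9 (needs (4, 1), free (4, 2)); after release of (2, 0) the pool is (6, 2)
  run T7 (needs (4, 1), free (6, 2)); after release of (2, 2) the pool is (8, 4)
  run T4 (needs (6, 2), free (8, 4)); after release of (1, 0) the pool is (9, 4)
The blocked processes can never fit:
  T6 cannot run: need (7, 5) vs free (9, 4) (insufficient r4)
  T1 cannot run: need (1, 6) vs free (9, 4) (insufficient r4)
  T5 cannot run: need (7, 5) vs free (9, 4) (insufficient r4)


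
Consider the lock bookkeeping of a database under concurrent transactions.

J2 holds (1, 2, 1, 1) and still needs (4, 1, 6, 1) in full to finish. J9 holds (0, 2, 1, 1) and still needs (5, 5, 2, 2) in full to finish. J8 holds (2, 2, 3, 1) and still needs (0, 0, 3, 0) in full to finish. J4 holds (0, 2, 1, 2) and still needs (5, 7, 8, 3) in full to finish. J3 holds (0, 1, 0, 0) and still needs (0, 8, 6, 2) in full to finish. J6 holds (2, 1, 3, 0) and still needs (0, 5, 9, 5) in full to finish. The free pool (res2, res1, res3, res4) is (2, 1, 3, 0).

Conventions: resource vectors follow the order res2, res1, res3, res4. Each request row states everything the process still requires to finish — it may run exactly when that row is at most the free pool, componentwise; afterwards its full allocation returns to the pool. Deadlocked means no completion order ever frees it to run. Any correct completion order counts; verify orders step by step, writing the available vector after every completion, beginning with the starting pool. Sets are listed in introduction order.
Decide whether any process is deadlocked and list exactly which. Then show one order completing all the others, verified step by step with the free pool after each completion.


The deadlocked set is empty.
Key observation: beginning at J8, releases accumulate fast enough that every process eventually fits.
One completion order for the rest: J8, J2, J9, J4, J6, J3. Step-by-step check:
  pool = (2, 1, 3, 0)
  J8: need (0, 0, 3, 0) fits (2, 1, 3, 0); releases (2, 2, 3, 1), pool now (4, 3, 6, 1)
  J2: need (4, 1, 6, 1) fits (4, 3, 6, 1); releases (1, 2, 1, 1), pool now (5, 5, 7, 2)
  J9: need (5, 5, 2, 2) fits (5, 5, 7, 2); releases (0, 2, 1, 1), pool now (5, 7, 8, 3)
  J4: need (5, 7, 8, 3) fits (5, 7, 8, 3); releases (0, 2, 1, 2), pool now (5, 9, 9, 5)
  J6: need (0, 5, 9, 5) fits (5, 9, 9, 5); releases (2, 1, 3, 0), pool now (7, 10, 12, 5)
  J3: need (0, 8, 6, 2) fits (7, 10, 12, 5); releases (0, 1, 0, 0), pool now (7, 11, 12, 5)


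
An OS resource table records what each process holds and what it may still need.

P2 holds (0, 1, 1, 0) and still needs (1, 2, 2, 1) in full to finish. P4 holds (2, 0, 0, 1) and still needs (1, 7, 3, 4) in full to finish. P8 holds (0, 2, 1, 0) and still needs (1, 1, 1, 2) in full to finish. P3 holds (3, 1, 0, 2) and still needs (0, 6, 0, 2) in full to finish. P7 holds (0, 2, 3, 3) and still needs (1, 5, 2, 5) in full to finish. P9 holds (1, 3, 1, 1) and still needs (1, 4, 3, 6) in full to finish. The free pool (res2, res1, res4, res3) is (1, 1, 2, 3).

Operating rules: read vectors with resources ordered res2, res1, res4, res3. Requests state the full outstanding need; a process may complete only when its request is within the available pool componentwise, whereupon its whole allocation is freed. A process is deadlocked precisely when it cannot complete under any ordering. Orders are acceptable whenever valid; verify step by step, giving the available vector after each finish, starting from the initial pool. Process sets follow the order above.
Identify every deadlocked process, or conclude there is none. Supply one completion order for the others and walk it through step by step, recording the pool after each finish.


Deadlocked: P4, P3, P7 and P9.
Key observation: after P8, P2 the pool peaks at (1, 4, 4, 3), and each blocked process is short somewhere: P4 on res1, res3; P3 on res1; P7 on res1, res3; P9 on res3.
The rest can finish in the order P8, P2. Check, step by step:
  pool = (1, 1, 2, 3)
  P8 needs (1, 1, 1, 2) <= (1, 1, 2, 3) -> finishes; pool += (0, 2, 1, 0) = (1, 3, 3, 3)
  P2 needs (1, 2, 2, 1) <= (1, 3, 3, 3) -> finishes; pool += (0, 1, 1, 0) = (1, 4, 4, 3)
None of the blocked processes ever fits:
  P4 still needs (1, 7, 3, 4) but only (1, 4, 4, 3) is free — short on res1 and res3
  P3 still needs (0, 6, 0, 2) but only (1, 4, 4, 3) is free — short on res1
  P7 still needs (1, 5, 2, 5) but only (1, 4, 4, 3) is free — short on res1 and res3
  P9 still needs (1, 4, 3, 6) but only (1, 4, 4, 3) is free — short on res3


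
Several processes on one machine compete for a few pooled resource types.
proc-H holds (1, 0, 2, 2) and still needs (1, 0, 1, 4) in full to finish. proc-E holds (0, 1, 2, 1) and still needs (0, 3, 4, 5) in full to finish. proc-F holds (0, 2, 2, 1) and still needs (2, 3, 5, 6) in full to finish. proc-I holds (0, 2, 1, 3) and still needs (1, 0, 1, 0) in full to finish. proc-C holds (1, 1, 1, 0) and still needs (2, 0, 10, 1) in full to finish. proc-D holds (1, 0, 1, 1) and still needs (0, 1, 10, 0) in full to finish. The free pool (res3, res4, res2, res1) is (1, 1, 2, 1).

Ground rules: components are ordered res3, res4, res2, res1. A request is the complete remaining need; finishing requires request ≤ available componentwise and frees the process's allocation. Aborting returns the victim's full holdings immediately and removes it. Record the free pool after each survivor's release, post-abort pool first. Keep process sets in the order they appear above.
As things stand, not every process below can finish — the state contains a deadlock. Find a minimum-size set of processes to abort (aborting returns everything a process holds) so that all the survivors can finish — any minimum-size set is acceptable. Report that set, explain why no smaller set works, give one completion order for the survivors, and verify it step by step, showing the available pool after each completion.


Minimum abort set: proc-C.
Key observation: proc-D had no path to completion before; after the abort of proc-C ((1, 1, 1, 0) returned), step 5 is where it fits.
No smaller set exists: with zero aborts the deadlock remains.
The survivors complete as proc-I, proc-H, proc-E, proc-F, proc-D. Check, step by step (starting from the post-abort pool):
  pool = (2, 2, 3, 1)
  run proc-I (needs (1, 0, 1, 0), free (2, 2, 3, 1)); after release of (0, 2, 1, 3) the pool is (2, 4, 4, 4)
  run proc-H (needs (1, 0, 1, 4), free (2, 4, 4, 4)); after release of (1, 0, 2, 2) the pool is (3, 4, 6, 6)
  run proc-E (needs (0, 3, 4, 5), free (3, 4, 6, 6)); after release of (0, 1, 2, 1) the pool is (3, 5, 8, 7)
  run proc-F (needs (2, 3, 5, 6), free (3, 5, 8, 7)); after release of (0, 2, 2, 1) the pool is (3, 7, 10, 8)
  run proc-D (needs (0, 1, 10, 0), free (3, 7, 10, 8)); after release of (1, 0, 1, 1) the pool is (4, 7, 11, 9)


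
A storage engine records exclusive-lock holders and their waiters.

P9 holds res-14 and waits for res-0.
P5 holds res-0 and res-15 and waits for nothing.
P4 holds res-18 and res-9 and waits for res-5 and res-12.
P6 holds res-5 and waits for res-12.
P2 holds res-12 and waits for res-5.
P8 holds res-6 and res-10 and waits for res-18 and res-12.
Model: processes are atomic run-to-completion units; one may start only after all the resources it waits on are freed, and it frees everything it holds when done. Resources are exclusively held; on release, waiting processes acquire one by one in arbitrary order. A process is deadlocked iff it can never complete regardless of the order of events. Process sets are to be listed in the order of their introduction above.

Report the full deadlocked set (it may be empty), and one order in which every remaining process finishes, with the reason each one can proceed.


Deadlocked: P4, P6, P2 and P8.
Key observation: the loop P6 -> P2 -> P6 blocks itself forever; P4 and P8 wait into the deadlock from upstream.
One completion order for the rest: P5, P9.
Walking it through:
  P5: no waits; runs immediately, freeing res-0 and res-15
  run P9 (all its waits — res-0 — are resolved); releases res-14


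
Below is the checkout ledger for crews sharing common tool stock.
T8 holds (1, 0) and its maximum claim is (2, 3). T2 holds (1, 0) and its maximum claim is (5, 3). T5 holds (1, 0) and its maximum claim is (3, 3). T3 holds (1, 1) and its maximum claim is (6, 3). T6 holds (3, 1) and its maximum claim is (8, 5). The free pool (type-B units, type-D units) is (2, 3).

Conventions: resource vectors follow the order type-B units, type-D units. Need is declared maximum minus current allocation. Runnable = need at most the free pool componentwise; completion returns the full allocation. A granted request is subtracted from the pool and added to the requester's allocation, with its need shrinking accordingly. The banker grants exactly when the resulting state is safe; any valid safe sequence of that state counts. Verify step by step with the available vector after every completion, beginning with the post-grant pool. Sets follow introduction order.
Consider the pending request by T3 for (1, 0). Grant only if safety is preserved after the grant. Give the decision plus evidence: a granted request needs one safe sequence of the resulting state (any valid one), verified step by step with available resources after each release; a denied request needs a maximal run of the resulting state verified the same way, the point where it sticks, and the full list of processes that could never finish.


DENY. Granting would leave the state unsafe.
Key observation: after T8, T5 complete, (3, 3) is the best the pool ever gets, yet each leftover process wants more type-B units.
Pretend the grant happened; the run T8, T5 goes as far as possible. Step-by-step check:
  pool = (1, 3)
  T8 needs (1, 3) <= (1, 3) -> finishes; pool += (1, 0) = (2, 3)
  T5 needs (2, 3) <= (2, 3) -> finishes; pool += (1, 0) = (3, 3)
  T2 still needs (4, 3) but only (3, 3) is free — short on type-B units
  T3 still needs (4, 2) but only (3, 3) is free — short on type-B units
  T6 still needs (5, 4) but only (3, 3) is free — short on type-B units and type-D units
Processes that could never finish after the grant: T2, T3 and T6.


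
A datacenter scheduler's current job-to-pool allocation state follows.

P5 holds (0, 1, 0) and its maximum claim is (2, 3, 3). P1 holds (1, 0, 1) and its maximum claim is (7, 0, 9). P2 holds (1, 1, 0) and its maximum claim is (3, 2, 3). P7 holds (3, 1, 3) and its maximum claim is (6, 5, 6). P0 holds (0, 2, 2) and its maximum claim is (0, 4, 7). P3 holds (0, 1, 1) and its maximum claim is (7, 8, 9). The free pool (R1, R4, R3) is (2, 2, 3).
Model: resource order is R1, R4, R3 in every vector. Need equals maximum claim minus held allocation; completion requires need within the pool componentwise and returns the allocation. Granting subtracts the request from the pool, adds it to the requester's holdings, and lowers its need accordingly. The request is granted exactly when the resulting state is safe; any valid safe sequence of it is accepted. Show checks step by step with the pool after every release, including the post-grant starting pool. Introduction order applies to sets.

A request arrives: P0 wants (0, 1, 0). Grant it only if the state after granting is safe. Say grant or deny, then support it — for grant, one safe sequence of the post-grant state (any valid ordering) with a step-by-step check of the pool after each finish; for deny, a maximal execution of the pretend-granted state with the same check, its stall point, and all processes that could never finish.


DENY: after the grant no complete ordering would exist.
Key observation: after P2, P5 the pool peaks at (3, 3, 3), and each blocked process is short somewhere: P1 on R1, R3; P7 on R4; P0 on R3; P3 on R1, R4, R3.
After a pretend grant, a maximal execution: P2, P5 — then nothing else fits. Step-by-step check:
  pool = (2, 1, 3)
  P2 needs (2, 1, 3) <= (2, 1, 3) -> finishes; pool += (1, 1, 0) = (3, 2, 3)
  P5 needs (2, 2, 3) <= (3, 2, 3) -> finishes; pool += (0, 1, 0) = (3, 3, 3)
  P1 cannot run: need (6, 0, 8) vs free (3, 3, 3) (insufficient R1 and R3)
  P7 cannot run: need (3, 4, 3) vs free (3, 3, 3) (insufficient R4)
  P0 cannot run: need (0, 1, 5) vs free (3, 3, 3) (insufficient R3)
  P3 cannot run: need (7, 7, 8) vs free (3, 3, 3) (insufficient R1, R4 and R3)
Post-grant, the permanently blocked set is P1, P7, P0 and P3.


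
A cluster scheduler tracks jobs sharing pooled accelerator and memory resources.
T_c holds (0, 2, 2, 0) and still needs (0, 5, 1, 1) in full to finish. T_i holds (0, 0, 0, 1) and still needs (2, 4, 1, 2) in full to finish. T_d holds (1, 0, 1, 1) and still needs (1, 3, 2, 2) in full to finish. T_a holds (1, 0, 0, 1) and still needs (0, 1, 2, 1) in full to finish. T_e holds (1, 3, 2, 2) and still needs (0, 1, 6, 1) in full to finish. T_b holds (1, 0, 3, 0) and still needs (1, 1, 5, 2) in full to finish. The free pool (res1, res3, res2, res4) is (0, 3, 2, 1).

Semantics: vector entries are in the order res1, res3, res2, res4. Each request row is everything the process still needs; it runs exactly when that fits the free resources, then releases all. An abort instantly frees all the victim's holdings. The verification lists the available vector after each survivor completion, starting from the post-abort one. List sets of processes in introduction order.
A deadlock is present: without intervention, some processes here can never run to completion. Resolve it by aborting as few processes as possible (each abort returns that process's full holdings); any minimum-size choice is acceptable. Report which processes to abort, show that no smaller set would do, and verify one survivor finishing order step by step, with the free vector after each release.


Abort T_b.
Key observation: T_e could never have finished before the abort; with (1, 0, 3, 0) returned by T_b, it fits at step 3.
Why nothing smaller works: aborting no one leaves the state deadlocked as given.
One survivor order: T_a, T_d, T_e, T_c, T_i. Verifying each step (post-abort pool first):
  pool = (1, 3, 5, 1)
  T_a needs (0, 1, 2, 1) <= (1, 3, 5, 1) -> finishes; pool += (1, 0, 0, 1) = (2, 3, 5, 2)
  T_d needs (1, 3, 2, 2) <= (2, 3, 5, 2) -> finishes; pool += (1, 0, 1, 1) = (3, 3, 6, 3)
  T_e needs (0, 1, 6, 1) <= (3, 3, 6, 3) -> finishes; pool += (1, 3, 2, 2) = (4, 6, 8, 5)
  T_c needs (0, 5, 1, 1) <= (4, 6, 8, 5) -> finishes; pool += (0, 2, 2, 0) = (4, 8, 10, 5)
  T_i needs (2, 4, 1, 2) <= (4, 8, 10, 5) -> finishes; pool += (0, 0, 0, 1) = (4, 8, 10, 6)


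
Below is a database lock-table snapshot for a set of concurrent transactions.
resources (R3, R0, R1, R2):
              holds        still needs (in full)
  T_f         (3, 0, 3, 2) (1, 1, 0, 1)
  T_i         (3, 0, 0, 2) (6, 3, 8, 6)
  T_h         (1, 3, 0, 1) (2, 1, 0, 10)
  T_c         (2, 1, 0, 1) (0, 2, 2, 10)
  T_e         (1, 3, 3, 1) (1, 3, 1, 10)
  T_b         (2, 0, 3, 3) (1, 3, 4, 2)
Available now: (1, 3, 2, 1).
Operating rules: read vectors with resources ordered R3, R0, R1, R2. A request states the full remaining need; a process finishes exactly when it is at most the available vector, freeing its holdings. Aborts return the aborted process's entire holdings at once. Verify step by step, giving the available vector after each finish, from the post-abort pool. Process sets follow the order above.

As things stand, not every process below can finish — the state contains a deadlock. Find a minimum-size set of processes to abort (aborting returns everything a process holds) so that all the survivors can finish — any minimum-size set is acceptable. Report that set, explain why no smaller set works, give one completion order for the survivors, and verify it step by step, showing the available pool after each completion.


Minimum abort set: T_c and T_e.
Key observation: T_h could never have finished before the abort; with (3, 4, 3, 2) returned by T_c and T_e, it fits at step 4.
Minimality, checking each single-abort alternative: T_f alone leaves T_h blocked (short on R2); T_i alone leaves T_h blocked (short on R2); T_h alone leaves T_c blocked (short on R2); T_c alone leaves T_h blocked (short on R2); T_e alone leaves T_h blocked (short on R2); T_b alone leaves T_h blocked (short on R2).
The survivors complete as T_b, T_i, T_f, T_h. Step-by-step check (starting from the post-abort pool):
  pool = (4, 7, 5, 3)
  run T_b (needs (1, 3, 4, 2), free (4, 7, 5, 3)); after release of (2, 0, 3, 3) the pool is (6, 7, 8, 6)
  run T_i (needs (6, 3, 8, 6), free (6, 7, 8, 6)); after release of (3, 0, 0, 2) the pool is (9, 7, 8, 8)
  run T_f (needs (1, 1, 0, 1), free (9, 7, 8, 8)); after release of (3, 0, 3, 2) the pool is (12, 7, 11, 10)
  run T_h (needs (2, 1, 0, 10), free (12, 7, 11, 10)); after release of (1, 3, 0, 1) the pool is (13, 10, 11, 11)


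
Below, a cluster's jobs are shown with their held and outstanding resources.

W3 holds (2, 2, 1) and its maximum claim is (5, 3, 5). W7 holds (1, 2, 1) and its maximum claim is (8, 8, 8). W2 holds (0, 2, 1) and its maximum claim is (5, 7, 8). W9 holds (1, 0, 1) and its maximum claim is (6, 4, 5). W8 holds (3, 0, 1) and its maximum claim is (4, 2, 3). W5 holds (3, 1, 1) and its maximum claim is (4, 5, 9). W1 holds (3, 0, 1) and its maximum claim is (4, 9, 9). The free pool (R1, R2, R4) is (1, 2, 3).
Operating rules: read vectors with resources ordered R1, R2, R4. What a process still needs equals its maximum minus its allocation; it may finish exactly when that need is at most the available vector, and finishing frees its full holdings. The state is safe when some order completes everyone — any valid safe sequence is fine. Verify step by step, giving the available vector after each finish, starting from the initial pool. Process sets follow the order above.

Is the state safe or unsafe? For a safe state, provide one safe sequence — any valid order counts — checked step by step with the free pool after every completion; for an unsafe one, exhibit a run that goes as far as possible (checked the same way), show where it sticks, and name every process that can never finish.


UNSAFE.
Key observation: once W8, W3, W9 finish, the pool peaks at (7, 4, 6) — and every remaining process still needs more R4 than that.
Going as far as possible: W8, W3, W9; after that, nothing fits. Walking it through:
  pool = (1, 2, 3)
  run W8 (needs (1, 2, 2), free (1, 2, 3)); after release of (3, 0, 1) the pool is (4, 2, 4)
  run W3 (needs (3, 1, 4), free (4, 2, 4)); after release of (2, 2, 1) the pool is (6, 4, 5)
  run W9 (needs (5, 4, 4), free (6, 4, 5)); after release of (1, 0, 1) the pool is (7, 4, 6)
  blocked: W7 wants (7, 6, 7), pool (7, 4, 6) — not enough R2 and R4
  blocked: W2 wants (5, 5, 7), pool (7, 4, 6) — not enough R2 and R4
  blocked: W5 wants (1, 4, 8), pool (7, 4, 6) — not enough R4
  blocked: W1 wants (1, 9, 8), pool (7, 4, 6) — not enough R2 and R4
Processes that can never finish: W7, W2, W5 and W1.
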